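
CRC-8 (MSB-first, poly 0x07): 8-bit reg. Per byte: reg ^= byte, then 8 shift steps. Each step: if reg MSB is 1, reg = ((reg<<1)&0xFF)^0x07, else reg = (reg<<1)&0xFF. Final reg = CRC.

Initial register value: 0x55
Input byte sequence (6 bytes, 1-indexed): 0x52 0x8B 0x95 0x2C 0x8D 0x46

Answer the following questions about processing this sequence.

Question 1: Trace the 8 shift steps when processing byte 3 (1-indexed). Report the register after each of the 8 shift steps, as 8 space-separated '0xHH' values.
Answer: 0x8C 0x1F 0x3E 0x7C 0xF8 0xF7 0xE9 0xD5

Derivation:
After byte 1 (0x52): reg=0x15
After byte 2 (0x8B): reg=0xD3
Register before byte 3: 0xD3
After XOR with byte 0x95: 0x46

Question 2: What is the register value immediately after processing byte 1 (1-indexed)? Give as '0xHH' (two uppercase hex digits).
After byte 1 (0x52): reg=0x15

Answer: 0x15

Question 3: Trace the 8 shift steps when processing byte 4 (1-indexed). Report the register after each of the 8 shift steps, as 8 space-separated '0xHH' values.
After byte 1 (0x52): reg=0x15
After byte 2 (0x8B): reg=0xD3
After byte 3 (0x95): reg=0xD5
Register before byte 4: 0xD5
After XOR with byte 0x2C: 0xF9

Answer: 0xF5 0xED 0xDD 0xBD 0x7D 0xFA 0xF3 0xE1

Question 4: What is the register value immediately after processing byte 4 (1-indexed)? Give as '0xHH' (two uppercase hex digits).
After byte 1 (0x52): reg=0x15
After byte 2 (0x8B): reg=0xD3
After byte 3 (0x95): reg=0xD5
After byte 4 (0x2C): reg=0xE1

Answer: 0xE1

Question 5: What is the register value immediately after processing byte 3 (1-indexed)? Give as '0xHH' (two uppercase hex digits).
After byte 1 (0x52): reg=0x15
After byte 2 (0x8B): reg=0xD3
After byte 3 (0x95): reg=0xD5

Answer: 0xD5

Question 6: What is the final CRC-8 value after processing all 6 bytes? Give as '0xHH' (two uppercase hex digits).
Answer: 0xDC

Derivation:
After byte 1 (0x52): reg=0x15
After byte 2 (0x8B): reg=0xD3
After byte 3 (0x95): reg=0xD5
After byte 4 (0x2C): reg=0xE1
After byte 5 (0x8D): reg=0x03
After byte 6 (0x46): reg=0xDC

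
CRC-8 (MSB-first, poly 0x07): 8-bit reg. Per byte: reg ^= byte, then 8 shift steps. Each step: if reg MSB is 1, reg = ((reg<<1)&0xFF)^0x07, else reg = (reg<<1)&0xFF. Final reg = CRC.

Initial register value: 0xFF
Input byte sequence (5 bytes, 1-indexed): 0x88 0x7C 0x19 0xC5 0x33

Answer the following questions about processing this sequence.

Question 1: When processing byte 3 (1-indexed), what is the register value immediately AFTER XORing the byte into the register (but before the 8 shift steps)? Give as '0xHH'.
Register before byte 3: 0xBA
Byte 3: 0x19
0xBA XOR 0x19 = 0xA3

Answer: 0xA3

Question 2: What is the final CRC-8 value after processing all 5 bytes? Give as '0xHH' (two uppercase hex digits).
After byte 1 (0x88): reg=0x42
After byte 2 (0x7C): reg=0xBA
After byte 3 (0x19): reg=0x60
After byte 4 (0xC5): reg=0x72
After byte 5 (0x33): reg=0xC0

Answer: 0xC0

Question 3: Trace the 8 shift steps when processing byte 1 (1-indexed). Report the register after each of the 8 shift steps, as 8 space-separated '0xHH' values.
Register before byte 1: 0xFF
After XOR with byte 0x88: 0x77

Answer: 0xEE 0xDB 0xB1 0x65 0xCA 0x93 0x21 0x42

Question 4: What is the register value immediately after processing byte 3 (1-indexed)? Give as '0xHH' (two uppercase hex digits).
After byte 1 (0x88): reg=0x42
After byte 2 (0x7C): reg=0xBA
After byte 3 (0x19): reg=0x60

Answer: 0x60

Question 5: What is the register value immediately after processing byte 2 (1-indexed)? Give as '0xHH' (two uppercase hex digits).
After byte 1 (0x88): reg=0x42
After byte 2 (0x7C): reg=0xBA

Answer: 0xBA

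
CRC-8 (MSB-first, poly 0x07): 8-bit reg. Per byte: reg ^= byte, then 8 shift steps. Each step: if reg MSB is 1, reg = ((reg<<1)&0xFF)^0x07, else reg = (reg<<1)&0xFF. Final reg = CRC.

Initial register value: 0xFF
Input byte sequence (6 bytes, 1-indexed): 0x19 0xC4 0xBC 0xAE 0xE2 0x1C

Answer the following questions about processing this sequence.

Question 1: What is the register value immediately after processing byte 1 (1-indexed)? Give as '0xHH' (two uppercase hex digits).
Answer: 0xBC

Derivation:
After byte 1 (0x19): reg=0xBC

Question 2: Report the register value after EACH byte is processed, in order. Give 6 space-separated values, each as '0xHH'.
0xBC 0x6F 0x37 0xC6 0xFC 0xAE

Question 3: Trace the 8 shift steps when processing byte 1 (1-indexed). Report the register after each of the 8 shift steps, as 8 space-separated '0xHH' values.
Answer: 0xCB 0x91 0x25 0x4A 0x94 0x2F 0x5E 0xBC

Derivation:
Register before byte 1: 0xFF
After XOR with byte 0x19: 0xE6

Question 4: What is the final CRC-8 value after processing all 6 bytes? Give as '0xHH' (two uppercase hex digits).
After byte 1 (0x19): reg=0xBC
After byte 2 (0xC4): reg=0x6F
After byte 3 (0xBC): reg=0x37
After byte 4 (0xAE): reg=0xC6
After byte 5 (0xE2): reg=0xFC
After byte 6 (0x1C): reg=0xAE

Answer: 0xAE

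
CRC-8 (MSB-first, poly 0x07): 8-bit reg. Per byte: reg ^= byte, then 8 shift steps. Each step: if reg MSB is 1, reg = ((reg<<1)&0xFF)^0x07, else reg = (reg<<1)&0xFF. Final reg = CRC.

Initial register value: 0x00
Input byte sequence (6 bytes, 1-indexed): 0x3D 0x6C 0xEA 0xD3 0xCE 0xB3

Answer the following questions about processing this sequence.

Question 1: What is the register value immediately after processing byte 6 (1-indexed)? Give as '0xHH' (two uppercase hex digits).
After byte 1 (0x3D): reg=0xB3
After byte 2 (0x6C): reg=0x13
After byte 3 (0xEA): reg=0xE1
After byte 4 (0xD3): reg=0x9E
After byte 5 (0xCE): reg=0xB7
After byte 6 (0xB3): reg=0x1C

Answer: 0x1C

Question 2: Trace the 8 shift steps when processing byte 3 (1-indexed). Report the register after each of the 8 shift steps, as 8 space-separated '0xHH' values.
Answer: 0xF5 0xED 0xDD 0xBD 0x7D 0xFA 0xF3 0xE1

Derivation:
After byte 1 (0x3D): reg=0xB3
After byte 2 (0x6C): reg=0x13
Register before byte 3: 0x13
After XOR with byte 0xEA: 0xF9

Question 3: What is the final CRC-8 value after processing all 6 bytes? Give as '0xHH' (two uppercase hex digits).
Answer: 0x1C

Derivation:
After byte 1 (0x3D): reg=0xB3
After byte 2 (0x6C): reg=0x13
After byte 3 (0xEA): reg=0xE1
After byte 4 (0xD3): reg=0x9E
After byte 5 (0xCE): reg=0xB7
After byte 6 (0xB3): reg=0x1C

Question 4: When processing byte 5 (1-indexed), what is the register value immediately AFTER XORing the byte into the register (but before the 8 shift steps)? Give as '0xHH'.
Register before byte 5: 0x9E
Byte 5: 0xCE
0x9E XOR 0xCE = 0x50

Answer: 0x50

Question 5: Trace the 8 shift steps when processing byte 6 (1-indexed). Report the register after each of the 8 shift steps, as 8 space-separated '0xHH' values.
After byte 1 (0x3D): reg=0xB3
After byte 2 (0x6C): reg=0x13
After byte 3 (0xEA): reg=0xE1
After byte 4 (0xD3): reg=0x9E
After byte 5 (0xCE): reg=0xB7
Register before byte 6: 0xB7
After XOR with byte 0xB3: 0x04

Answer: 0x08 0x10 0x20 0x40 0x80 0x07 0x0E 0x1C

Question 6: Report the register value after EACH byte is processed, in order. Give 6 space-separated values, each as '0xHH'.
0xB3 0x13 0xE1 0x9E 0xB7 0x1C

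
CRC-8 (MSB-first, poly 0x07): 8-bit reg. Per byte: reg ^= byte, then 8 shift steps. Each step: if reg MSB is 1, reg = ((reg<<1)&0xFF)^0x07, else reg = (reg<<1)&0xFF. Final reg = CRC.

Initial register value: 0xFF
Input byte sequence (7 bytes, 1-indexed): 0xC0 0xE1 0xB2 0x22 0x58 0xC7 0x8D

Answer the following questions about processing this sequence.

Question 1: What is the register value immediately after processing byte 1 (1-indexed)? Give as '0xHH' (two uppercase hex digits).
After byte 1 (0xC0): reg=0xBD

Answer: 0xBD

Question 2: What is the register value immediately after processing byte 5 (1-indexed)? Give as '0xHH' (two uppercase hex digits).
After byte 1 (0xC0): reg=0xBD
After byte 2 (0xE1): reg=0x93
After byte 3 (0xB2): reg=0xE7
After byte 4 (0x22): reg=0x55
After byte 5 (0x58): reg=0x23

Answer: 0x23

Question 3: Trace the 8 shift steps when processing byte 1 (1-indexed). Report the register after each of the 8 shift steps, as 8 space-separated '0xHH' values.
Answer: 0x7E 0xFC 0xFF 0xF9 0xF5 0xED 0xDD 0xBD

Derivation:
Register before byte 1: 0xFF
After XOR with byte 0xC0: 0x3F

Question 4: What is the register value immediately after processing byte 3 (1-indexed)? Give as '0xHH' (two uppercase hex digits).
Answer: 0xE7

Derivation:
After byte 1 (0xC0): reg=0xBD
After byte 2 (0xE1): reg=0x93
After byte 3 (0xB2): reg=0xE7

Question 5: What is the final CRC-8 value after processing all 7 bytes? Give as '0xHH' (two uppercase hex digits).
After byte 1 (0xC0): reg=0xBD
After byte 2 (0xE1): reg=0x93
After byte 3 (0xB2): reg=0xE7
After byte 4 (0x22): reg=0x55
After byte 5 (0x58): reg=0x23
After byte 6 (0xC7): reg=0xB2
After byte 7 (0x8D): reg=0xBD

Answer: 0xBD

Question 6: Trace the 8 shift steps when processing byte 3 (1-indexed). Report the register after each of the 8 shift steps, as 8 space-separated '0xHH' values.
Answer: 0x42 0x84 0x0F 0x1E 0x3C 0x78 0xF0 0xE7

Derivation:
After byte 1 (0xC0): reg=0xBD
After byte 2 (0xE1): reg=0x93
Register before byte 3: 0x93
After XOR with byte 0xB2: 0x21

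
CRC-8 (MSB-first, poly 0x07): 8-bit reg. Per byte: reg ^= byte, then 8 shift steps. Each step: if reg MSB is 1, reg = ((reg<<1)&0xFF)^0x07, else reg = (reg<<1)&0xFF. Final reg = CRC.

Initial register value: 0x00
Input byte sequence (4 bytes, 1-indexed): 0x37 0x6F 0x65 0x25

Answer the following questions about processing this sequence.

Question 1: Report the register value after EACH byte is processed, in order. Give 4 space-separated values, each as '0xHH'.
0x85 0x98 0xFD 0x06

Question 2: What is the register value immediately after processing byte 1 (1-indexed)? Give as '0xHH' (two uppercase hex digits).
Answer: 0x85

Derivation:
After byte 1 (0x37): reg=0x85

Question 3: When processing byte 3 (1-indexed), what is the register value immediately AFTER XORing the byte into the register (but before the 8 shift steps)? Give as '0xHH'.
Register before byte 3: 0x98
Byte 3: 0x65
0x98 XOR 0x65 = 0xFD

Answer: 0xFD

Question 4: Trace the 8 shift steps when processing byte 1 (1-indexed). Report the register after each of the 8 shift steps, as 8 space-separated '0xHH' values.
Answer: 0x6E 0xDC 0xBF 0x79 0xF2 0xE3 0xC1 0x85

Derivation:
Register before byte 1: 0x00
After XOR with byte 0x37: 0x37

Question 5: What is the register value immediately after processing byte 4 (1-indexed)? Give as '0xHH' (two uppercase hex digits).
After byte 1 (0x37): reg=0x85
After byte 2 (0x6F): reg=0x98
After byte 3 (0x65): reg=0xFD
After byte 4 (0x25): reg=0x06

Answer: 0x06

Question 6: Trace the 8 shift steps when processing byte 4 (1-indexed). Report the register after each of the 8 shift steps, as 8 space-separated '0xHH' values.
Answer: 0xB7 0x69 0xD2 0xA3 0x41 0x82 0x03 0x06

Derivation:
After byte 1 (0x37): reg=0x85
After byte 2 (0x6F): reg=0x98
After byte 3 (0x65): reg=0xFD
Register before byte 4: 0xFD
After XOR with byte 0x25: 0xD8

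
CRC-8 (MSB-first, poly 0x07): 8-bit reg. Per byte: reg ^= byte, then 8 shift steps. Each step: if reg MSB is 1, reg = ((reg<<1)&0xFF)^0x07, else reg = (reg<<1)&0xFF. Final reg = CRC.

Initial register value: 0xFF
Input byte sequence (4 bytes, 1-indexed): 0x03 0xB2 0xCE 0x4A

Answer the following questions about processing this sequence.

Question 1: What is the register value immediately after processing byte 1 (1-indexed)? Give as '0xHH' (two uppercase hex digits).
After byte 1 (0x03): reg=0xFA

Answer: 0xFA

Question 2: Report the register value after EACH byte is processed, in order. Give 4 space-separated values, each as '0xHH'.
0xFA 0xFF 0x97 0x1D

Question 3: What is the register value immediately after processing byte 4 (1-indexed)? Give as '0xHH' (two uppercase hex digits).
Answer: 0x1D

Derivation:
After byte 1 (0x03): reg=0xFA
After byte 2 (0xB2): reg=0xFF
After byte 3 (0xCE): reg=0x97
After byte 4 (0x4A): reg=0x1D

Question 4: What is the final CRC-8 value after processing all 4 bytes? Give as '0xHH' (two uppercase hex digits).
Answer: 0x1D

Derivation:
After byte 1 (0x03): reg=0xFA
After byte 2 (0xB2): reg=0xFF
After byte 3 (0xCE): reg=0x97
After byte 4 (0x4A): reg=0x1D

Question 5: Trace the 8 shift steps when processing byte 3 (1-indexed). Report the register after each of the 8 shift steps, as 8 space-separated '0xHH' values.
After byte 1 (0x03): reg=0xFA
After byte 2 (0xB2): reg=0xFF
Register before byte 3: 0xFF
After XOR with byte 0xCE: 0x31

Answer: 0x62 0xC4 0x8F 0x19 0x32 0x64 0xC8 0x97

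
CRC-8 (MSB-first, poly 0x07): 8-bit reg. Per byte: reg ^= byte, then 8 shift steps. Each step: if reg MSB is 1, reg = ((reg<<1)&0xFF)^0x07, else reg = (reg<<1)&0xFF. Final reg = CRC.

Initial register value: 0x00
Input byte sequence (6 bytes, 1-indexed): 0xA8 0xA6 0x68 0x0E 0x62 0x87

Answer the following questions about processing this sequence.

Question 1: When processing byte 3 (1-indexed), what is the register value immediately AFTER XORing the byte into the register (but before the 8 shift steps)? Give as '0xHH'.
Answer: 0xA3

Derivation:
Register before byte 3: 0xCB
Byte 3: 0x68
0xCB XOR 0x68 = 0xA3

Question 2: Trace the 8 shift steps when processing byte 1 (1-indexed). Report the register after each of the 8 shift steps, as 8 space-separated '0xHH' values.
Answer: 0x57 0xAE 0x5B 0xB6 0x6B 0xD6 0xAB 0x51

Derivation:
Register before byte 1: 0x00
After XOR with byte 0xA8: 0xA8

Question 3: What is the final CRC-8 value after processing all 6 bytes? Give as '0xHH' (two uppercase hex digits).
After byte 1 (0xA8): reg=0x51
After byte 2 (0xA6): reg=0xCB
After byte 3 (0x68): reg=0x60
After byte 4 (0x0E): reg=0x0D
After byte 5 (0x62): reg=0x0A
After byte 6 (0x87): reg=0xAA

Answer: 0xAA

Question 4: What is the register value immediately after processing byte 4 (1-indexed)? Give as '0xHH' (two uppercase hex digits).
Answer: 0x0D

Derivation:
After byte 1 (0xA8): reg=0x51
After byte 2 (0xA6): reg=0xCB
After byte 3 (0x68): reg=0x60
After byte 4 (0x0E): reg=0x0D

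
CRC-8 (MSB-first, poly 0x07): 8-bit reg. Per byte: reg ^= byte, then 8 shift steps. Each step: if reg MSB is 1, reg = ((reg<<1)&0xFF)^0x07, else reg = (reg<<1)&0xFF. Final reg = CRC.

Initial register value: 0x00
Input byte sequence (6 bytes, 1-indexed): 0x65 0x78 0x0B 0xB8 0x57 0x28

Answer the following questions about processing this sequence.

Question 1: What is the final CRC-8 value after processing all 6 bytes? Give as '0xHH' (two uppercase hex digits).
Answer: 0xC9

Derivation:
After byte 1 (0x65): reg=0x3C
After byte 2 (0x78): reg=0xDB
After byte 3 (0x0B): reg=0x3E
After byte 4 (0xB8): reg=0x9B
After byte 5 (0x57): reg=0x6A
After byte 6 (0x28): reg=0xC9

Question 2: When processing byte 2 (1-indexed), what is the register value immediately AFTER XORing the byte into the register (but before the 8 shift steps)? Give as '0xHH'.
Register before byte 2: 0x3C
Byte 2: 0x78
0x3C XOR 0x78 = 0x44

Answer: 0x44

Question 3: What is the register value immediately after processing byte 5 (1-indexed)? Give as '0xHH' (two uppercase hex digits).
After byte 1 (0x65): reg=0x3C
After byte 2 (0x78): reg=0xDB
After byte 3 (0x0B): reg=0x3E
After byte 4 (0xB8): reg=0x9B
After byte 5 (0x57): reg=0x6A

Answer: 0x6A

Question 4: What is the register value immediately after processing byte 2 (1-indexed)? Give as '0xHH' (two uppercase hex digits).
After byte 1 (0x65): reg=0x3C
After byte 2 (0x78): reg=0xDB

Answer: 0xDB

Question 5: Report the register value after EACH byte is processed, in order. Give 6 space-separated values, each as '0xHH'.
0x3C 0xDB 0x3E 0x9B 0x6A 0xC9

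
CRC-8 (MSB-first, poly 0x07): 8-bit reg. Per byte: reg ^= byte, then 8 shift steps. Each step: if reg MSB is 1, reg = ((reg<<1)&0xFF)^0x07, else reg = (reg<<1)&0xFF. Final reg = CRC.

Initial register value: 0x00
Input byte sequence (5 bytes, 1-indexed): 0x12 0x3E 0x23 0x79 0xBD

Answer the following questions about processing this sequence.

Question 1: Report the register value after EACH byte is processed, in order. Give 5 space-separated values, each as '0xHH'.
0x7E 0xC7 0xB2 0x7F 0x40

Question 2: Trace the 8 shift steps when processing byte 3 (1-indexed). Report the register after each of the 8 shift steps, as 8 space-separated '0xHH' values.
After byte 1 (0x12): reg=0x7E
After byte 2 (0x3E): reg=0xC7
Register before byte 3: 0xC7
After XOR with byte 0x23: 0xE4

Answer: 0xCF 0x99 0x35 0x6A 0xD4 0xAF 0x59 0xB2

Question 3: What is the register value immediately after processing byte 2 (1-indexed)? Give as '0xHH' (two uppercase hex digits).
Answer: 0xC7

Derivation:
After byte 1 (0x12): reg=0x7E
After byte 2 (0x3E): reg=0xC7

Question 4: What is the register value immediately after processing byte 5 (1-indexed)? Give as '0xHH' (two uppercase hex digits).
After byte 1 (0x12): reg=0x7E
After byte 2 (0x3E): reg=0xC7
After byte 3 (0x23): reg=0xB2
After byte 4 (0x79): reg=0x7F
After byte 5 (0xBD): reg=0x40

Answer: 0x40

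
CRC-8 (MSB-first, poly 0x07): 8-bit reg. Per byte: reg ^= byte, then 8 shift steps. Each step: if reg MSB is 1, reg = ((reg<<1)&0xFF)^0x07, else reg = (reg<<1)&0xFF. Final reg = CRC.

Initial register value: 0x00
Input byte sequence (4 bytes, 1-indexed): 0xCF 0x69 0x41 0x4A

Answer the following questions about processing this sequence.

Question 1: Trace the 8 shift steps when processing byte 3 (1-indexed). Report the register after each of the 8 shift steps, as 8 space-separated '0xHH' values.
After byte 1 (0xCF): reg=0x63
After byte 2 (0x69): reg=0x36
Register before byte 3: 0x36
After XOR with byte 0x41: 0x77

Answer: 0xEE 0xDB 0xB1 0x65 0xCA 0x93 0x21 0x42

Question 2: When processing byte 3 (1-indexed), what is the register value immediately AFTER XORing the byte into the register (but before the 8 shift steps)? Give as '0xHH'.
Answer: 0x77

Derivation:
Register before byte 3: 0x36
Byte 3: 0x41
0x36 XOR 0x41 = 0x77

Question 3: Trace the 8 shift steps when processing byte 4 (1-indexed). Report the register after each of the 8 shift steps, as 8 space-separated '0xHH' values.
After byte 1 (0xCF): reg=0x63
After byte 2 (0x69): reg=0x36
After byte 3 (0x41): reg=0x42
Register before byte 4: 0x42
After XOR with byte 0x4A: 0x08

Answer: 0x10 0x20 0x40 0x80 0x07 0x0E 0x1C 0x38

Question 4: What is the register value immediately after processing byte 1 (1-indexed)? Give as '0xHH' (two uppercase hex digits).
After byte 1 (0xCF): reg=0x63

Answer: 0x63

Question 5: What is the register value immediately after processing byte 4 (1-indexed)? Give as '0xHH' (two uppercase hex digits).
Answer: 0x38

Derivation:
After byte 1 (0xCF): reg=0x63
After byte 2 (0x69): reg=0x36
After byte 3 (0x41): reg=0x42
After byte 4 (0x4A): reg=0x38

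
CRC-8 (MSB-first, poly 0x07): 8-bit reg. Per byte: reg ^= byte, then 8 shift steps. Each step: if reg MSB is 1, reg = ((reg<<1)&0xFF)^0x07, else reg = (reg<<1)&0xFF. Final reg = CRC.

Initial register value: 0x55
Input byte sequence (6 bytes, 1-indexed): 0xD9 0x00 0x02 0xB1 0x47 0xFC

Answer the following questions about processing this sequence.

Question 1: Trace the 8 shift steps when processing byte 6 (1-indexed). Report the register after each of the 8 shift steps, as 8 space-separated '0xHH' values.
After byte 1 (0xD9): reg=0xAD
After byte 2 (0x00): reg=0x4A
After byte 3 (0x02): reg=0xFF
After byte 4 (0xB1): reg=0xED
After byte 5 (0x47): reg=0x5F
Register before byte 6: 0x5F
After XOR with byte 0xFC: 0xA3

Answer: 0x41 0x82 0x03 0x06 0x0C 0x18 0x30 0x60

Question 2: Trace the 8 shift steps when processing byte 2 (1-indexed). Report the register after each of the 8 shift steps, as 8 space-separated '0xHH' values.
After byte 1 (0xD9): reg=0xAD
Register before byte 2: 0xAD
After XOR with byte 0x00: 0xAD

Answer: 0x5D 0xBA 0x73 0xE6 0xCB 0x91 0x25 0x4A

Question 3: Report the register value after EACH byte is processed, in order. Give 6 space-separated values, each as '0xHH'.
0xAD 0x4A 0xFF 0xED 0x5F 0x60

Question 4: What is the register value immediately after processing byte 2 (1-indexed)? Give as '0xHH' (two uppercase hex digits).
After byte 1 (0xD9): reg=0xAD
After byte 2 (0x00): reg=0x4A

Answer: 0x4A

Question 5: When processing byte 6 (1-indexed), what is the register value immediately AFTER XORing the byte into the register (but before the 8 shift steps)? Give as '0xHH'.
Answer: 0xA3

Derivation:
Register before byte 6: 0x5F
Byte 6: 0xFC
0x5F XOR 0xFC = 0xA3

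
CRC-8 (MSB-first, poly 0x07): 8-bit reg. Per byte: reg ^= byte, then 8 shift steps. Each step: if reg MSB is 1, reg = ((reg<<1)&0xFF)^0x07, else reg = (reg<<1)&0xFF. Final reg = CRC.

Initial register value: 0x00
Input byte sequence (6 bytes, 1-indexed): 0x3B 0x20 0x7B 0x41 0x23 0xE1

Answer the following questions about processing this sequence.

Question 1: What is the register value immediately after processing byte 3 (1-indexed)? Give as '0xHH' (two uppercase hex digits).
After byte 1 (0x3B): reg=0xA1
After byte 2 (0x20): reg=0x8E
After byte 3 (0x7B): reg=0xC5

Answer: 0xC5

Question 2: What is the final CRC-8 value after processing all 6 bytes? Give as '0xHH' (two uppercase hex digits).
Answer: 0x98

Derivation:
After byte 1 (0x3B): reg=0xA1
After byte 2 (0x20): reg=0x8E
After byte 3 (0x7B): reg=0xC5
After byte 4 (0x41): reg=0x95
After byte 5 (0x23): reg=0x0B
After byte 6 (0xE1): reg=0x98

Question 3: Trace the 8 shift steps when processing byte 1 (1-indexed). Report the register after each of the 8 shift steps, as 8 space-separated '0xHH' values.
Register before byte 1: 0x00
After XOR with byte 0x3B: 0x3B

Answer: 0x76 0xEC 0xDF 0xB9 0x75 0xEA 0xD3 0xA1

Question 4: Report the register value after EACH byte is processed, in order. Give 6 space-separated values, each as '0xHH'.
0xA1 0x8E 0xC5 0x95 0x0B 0x98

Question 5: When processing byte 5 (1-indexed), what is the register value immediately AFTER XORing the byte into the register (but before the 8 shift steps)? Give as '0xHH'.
Answer: 0xB6

Derivation:
Register before byte 5: 0x95
Byte 5: 0x23
0x95 XOR 0x23 = 0xB6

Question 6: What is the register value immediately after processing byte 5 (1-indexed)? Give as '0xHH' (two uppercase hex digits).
Answer: 0x0B

Derivation:
After byte 1 (0x3B): reg=0xA1
After byte 2 (0x20): reg=0x8E
After byte 3 (0x7B): reg=0xC5
After byte 4 (0x41): reg=0x95
After byte 5 (0x23): reg=0x0B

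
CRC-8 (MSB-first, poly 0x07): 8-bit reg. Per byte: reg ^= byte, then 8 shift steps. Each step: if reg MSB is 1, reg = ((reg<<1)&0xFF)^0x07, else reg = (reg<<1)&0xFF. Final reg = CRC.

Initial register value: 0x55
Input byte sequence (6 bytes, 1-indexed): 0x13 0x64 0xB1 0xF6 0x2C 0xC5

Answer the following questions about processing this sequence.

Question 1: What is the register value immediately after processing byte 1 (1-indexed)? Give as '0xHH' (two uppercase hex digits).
After byte 1 (0x13): reg=0xD5

Answer: 0xD5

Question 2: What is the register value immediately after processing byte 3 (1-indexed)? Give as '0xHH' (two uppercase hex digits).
Answer: 0x44

Derivation:
After byte 1 (0x13): reg=0xD5
After byte 2 (0x64): reg=0x1E
After byte 3 (0xB1): reg=0x44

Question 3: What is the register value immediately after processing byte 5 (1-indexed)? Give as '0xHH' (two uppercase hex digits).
After byte 1 (0x13): reg=0xD5
After byte 2 (0x64): reg=0x1E
After byte 3 (0xB1): reg=0x44
After byte 4 (0xF6): reg=0x17
After byte 5 (0x2C): reg=0xA1

Answer: 0xA1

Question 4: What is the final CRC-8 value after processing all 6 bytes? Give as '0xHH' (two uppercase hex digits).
Answer: 0x3B

Derivation:
After byte 1 (0x13): reg=0xD5
After byte 2 (0x64): reg=0x1E
After byte 3 (0xB1): reg=0x44
After byte 4 (0xF6): reg=0x17
After byte 5 (0x2C): reg=0xA1
After byte 6 (0xC5): reg=0x3B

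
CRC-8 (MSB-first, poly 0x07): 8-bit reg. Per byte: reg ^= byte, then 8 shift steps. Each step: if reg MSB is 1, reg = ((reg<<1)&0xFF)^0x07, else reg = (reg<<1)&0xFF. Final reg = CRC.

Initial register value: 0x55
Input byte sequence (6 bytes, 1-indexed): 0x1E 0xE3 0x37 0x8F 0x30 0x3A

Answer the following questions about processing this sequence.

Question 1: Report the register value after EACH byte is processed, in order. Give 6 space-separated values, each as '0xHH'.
0xF6 0x6B 0x93 0x54 0x3B 0x07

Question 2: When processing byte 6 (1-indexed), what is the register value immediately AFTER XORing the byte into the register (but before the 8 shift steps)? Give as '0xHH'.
Answer: 0x01

Derivation:
Register before byte 6: 0x3B
Byte 6: 0x3A
0x3B XOR 0x3A = 0x01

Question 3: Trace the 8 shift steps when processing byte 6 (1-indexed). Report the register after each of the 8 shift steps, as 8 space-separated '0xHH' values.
After byte 1 (0x1E): reg=0xF6
After byte 2 (0xE3): reg=0x6B
After byte 3 (0x37): reg=0x93
After byte 4 (0x8F): reg=0x54
After byte 5 (0x30): reg=0x3B
Register before byte 6: 0x3B
After XOR with byte 0x3A: 0x01

Answer: 0x02 0x04 0x08 0x10 0x20 0x40 0x80 0x07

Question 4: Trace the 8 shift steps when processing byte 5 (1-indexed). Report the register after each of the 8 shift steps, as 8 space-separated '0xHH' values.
After byte 1 (0x1E): reg=0xF6
After byte 2 (0xE3): reg=0x6B
After byte 3 (0x37): reg=0x93
After byte 4 (0x8F): reg=0x54
Register before byte 5: 0x54
After XOR with byte 0x30: 0x64

Answer: 0xC8 0x97 0x29 0x52 0xA4 0x4F 0x9E 0x3B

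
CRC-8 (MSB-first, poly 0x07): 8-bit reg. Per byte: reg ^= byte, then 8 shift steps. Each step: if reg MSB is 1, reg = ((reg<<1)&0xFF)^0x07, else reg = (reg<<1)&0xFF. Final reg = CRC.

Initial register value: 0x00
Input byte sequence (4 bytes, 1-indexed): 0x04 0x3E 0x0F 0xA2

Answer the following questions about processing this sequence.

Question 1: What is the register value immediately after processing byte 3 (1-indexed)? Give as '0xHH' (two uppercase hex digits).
After byte 1 (0x04): reg=0x1C
After byte 2 (0x3E): reg=0xEE
After byte 3 (0x0F): reg=0xA9

Answer: 0xA9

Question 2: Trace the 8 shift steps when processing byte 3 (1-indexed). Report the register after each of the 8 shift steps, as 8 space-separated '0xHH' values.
Answer: 0xC5 0x8D 0x1D 0x3A 0x74 0xE8 0xD7 0xA9

Derivation:
After byte 1 (0x04): reg=0x1C
After byte 2 (0x3E): reg=0xEE
Register before byte 3: 0xEE
After XOR with byte 0x0F: 0xE1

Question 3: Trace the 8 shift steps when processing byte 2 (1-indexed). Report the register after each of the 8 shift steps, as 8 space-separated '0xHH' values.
Answer: 0x44 0x88 0x17 0x2E 0x5C 0xB8 0x77 0xEE

Derivation:
After byte 1 (0x04): reg=0x1C
Register before byte 2: 0x1C
After XOR with byte 0x3E: 0x22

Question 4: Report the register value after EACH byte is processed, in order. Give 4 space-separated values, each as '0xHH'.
0x1C 0xEE 0xA9 0x31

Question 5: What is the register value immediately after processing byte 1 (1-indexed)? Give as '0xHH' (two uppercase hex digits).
Answer: 0x1C

Derivation:
After byte 1 (0x04): reg=0x1C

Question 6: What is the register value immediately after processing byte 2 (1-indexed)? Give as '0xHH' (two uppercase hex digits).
After byte 1 (0x04): reg=0x1C
After byte 2 (0x3E): reg=0xEE

Answer: 0xEE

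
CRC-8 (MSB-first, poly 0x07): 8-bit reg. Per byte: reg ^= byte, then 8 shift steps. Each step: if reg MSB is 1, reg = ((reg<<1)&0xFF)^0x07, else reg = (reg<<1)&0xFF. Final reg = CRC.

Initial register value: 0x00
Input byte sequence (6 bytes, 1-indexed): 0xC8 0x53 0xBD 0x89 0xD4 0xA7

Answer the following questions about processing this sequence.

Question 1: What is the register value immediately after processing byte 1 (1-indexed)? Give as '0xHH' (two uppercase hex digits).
After byte 1 (0xC8): reg=0x76

Answer: 0x76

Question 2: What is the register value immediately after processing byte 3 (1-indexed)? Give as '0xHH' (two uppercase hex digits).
After byte 1 (0xC8): reg=0x76
After byte 2 (0x53): reg=0xFB
After byte 3 (0xBD): reg=0xD5

Answer: 0xD5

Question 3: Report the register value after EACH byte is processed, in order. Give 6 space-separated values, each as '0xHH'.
0x76 0xFB 0xD5 0x93 0xD2 0x4C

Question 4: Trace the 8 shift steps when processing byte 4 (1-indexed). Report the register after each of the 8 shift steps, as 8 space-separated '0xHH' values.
Answer: 0xB8 0x77 0xEE 0xDB 0xB1 0x65 0xCA 0x93

Derivation:
After byte 1 (0xC8): reg=0x76
After byte 2 (0x53): reg=0xFB
After byte 3 (0xBD): reg=0xD5
Register before byte 4: 0xD5
After XOR with byte 0x89: 0x5C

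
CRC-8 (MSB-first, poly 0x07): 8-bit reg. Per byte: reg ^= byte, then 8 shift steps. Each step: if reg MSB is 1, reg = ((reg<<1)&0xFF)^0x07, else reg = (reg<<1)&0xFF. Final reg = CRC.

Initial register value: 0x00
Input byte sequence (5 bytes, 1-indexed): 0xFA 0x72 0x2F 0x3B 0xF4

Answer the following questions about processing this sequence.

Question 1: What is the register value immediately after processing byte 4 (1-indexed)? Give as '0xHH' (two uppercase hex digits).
Answer: 0xE2

Derivation:
After byte 1 (0xFA): reg=0xE8
After byte 2 (0x72): reg=0xCF
After byte 3 (0x2F): reg=0xAE
After byte 4 (0x3B): reg=0xE2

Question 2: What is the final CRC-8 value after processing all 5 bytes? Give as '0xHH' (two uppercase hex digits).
Answer: 0x62

Derivation:
After byte 1 (0xFA): reg=0xE8
After byte 2 (0x72): reg=0xCF
After byte 3 (0x2F): reg=0xAE
After byte 4 (0x3B): reg=0xE2
After byte 5 (0xF4): reg=0x62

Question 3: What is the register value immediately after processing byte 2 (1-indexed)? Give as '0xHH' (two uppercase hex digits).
Answer: 0xCF

Derivation:
After byte 1 (0xFA): reg=0xE8
After byte 2 (0x72): reg=0xCF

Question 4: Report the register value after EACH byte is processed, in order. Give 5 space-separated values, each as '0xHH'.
0xE8 0xCF 0xAE 0xE2 0x62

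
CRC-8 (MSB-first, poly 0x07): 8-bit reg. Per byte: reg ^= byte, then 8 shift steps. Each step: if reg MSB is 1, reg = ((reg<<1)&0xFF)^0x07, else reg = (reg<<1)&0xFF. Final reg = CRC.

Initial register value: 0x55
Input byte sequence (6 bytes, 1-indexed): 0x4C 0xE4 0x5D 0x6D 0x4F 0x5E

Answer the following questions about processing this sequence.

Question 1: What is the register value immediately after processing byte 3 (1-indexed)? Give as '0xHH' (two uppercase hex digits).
After byte 1 (0x4C): reg=0x4F
After byte 2 (0xE4): reg=0x58
After byte 3 (0x5D): reg=0x1B

Answer: 0x1B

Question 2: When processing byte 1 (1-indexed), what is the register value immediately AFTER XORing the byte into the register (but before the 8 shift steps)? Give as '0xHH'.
Answer: 0x19

Derivation:
Register before byte 1: 0x55
Byte 1: 0x4C
0x55 XOR 0x4C = 0x19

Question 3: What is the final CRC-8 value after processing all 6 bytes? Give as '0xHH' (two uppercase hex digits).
After byte 1 (0x4C): reg=0x4F
After byte 2 (0xE4): reg=0x58
After byte 3 (0x5D): reg=0x1B
After byte 4 (0x6D): reg=0x45
After byte 5 (0x4F): reg=0x36
After byte 6 (0x5E): reg=0x1F

Answer: 0x1F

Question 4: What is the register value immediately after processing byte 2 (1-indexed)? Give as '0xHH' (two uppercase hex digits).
Answer: 0x58

Derivation:
After byte 1 (0x4C): reg=0x4F
After byte 2 (0xE4): reg=0x58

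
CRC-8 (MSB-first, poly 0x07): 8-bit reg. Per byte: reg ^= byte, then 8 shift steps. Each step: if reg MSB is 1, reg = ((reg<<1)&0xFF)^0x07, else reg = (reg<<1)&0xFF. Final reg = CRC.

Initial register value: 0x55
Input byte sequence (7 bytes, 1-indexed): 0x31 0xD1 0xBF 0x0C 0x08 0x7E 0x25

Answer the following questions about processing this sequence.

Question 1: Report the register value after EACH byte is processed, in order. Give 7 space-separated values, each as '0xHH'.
0x3B 0x98 0xF5 0xE1 0x91 0x83 0x7B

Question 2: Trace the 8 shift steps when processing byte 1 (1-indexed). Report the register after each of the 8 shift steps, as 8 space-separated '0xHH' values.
Register before byte 1: 0x55
After XOR with byte 0x31: 0x64

Answer: 0xC8 0x97 0x29 0x52 0xA4 0x4F 0x9E 0x3B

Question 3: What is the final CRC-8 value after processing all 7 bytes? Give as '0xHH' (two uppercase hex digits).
After byte 1 (0x31): reg=0x3B
After byte 2 (0xD1): reg=0x98
After byte 3 (0xBF): reg=0xF5
After byte 4 (0x0C): reg=0xE1
After byte 5 (0x08): reg=0x91
After byte 6 (0x7E): reg=0x83
After byte 7 (0x25): reg=0x7B

Answer: 0x7B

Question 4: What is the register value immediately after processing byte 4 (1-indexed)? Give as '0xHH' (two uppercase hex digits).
After byte 1 (0x31): reg=0x3B
After byte 2 (0xD1): reg=0x98
After byte 3 (0xBF): reg=0xF5
After byte 4 (0x0C): reg=0xE1

Answer: 0xE1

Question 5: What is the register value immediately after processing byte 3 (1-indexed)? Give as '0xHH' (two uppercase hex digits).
Answer: 0xF5

Derivation:
After byte 1 (0x31): reg=0x3B
After byte 2 (0xD1): reg=0x98
After byte 3 (0xBF): reg=0xF5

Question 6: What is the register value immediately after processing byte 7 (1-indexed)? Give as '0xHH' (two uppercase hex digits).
Answer: 0x7B

Derivation:
After byte 1 (0x31): reg=0x3B
After byte 2 (0xD1): reg=0x98
After byte 3 (0xBF): reg=0xF5
After byte 4 (0x0C): reg=0xE1
After byte 5 (0x08): reg=0x91
After byte 6 (0x7E): reg=0x83
After byte 7 (0x25): reg=0x7B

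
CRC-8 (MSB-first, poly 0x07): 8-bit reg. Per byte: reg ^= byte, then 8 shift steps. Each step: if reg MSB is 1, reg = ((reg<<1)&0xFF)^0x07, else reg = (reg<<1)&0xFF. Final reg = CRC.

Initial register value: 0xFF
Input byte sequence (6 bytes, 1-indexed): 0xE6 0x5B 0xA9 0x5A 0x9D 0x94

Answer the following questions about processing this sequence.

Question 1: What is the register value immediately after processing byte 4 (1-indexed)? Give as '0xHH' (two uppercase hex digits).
After byte 1 (0xE6): reg=0x4F
After byte 2 (0x5B): reg=0x6C
After byte 3 (0xA9): reg=0x55
After byte 4 (0x5A): reg=0x2D

Answer: 0x2D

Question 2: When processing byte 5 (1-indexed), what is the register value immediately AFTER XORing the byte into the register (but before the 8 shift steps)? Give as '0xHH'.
Register before byte 5: 0x2D
Byte 5: 0x9D
0x2D XOR 0x9D = 0xB0

Answer: 0xB0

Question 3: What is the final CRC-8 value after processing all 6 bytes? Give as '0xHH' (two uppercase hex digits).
After byte 1 (0xE6): reg=0x4F
After byte 2 (0x5B): reg=0x6C
After byte 3 (0xA9): reg=0x55
After byte 4 (0x5A): reg=0x2D
After byte 5 (0x9D): reg=0x19
After byte 6 (0x94): reg=0xAA

Answer: 0xAA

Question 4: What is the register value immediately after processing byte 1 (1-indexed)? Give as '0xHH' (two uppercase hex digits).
After byte 1 (0xE6): reg=0x4F

Answer: 0x4F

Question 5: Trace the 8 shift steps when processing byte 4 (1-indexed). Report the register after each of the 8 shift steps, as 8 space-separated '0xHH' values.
After byte 1 (0xE6): reg=0x4F
After byte 2 (0x5B): reg=0x6C
After byte 3 (0xA9): reg=0x55
Register before byte 4: 0x55
After XOR with byte 0x5A: 0x0F

Answer: 0x1E 0x3C 0x78 0xF0 0xE7 0xC9 0x95 0x2D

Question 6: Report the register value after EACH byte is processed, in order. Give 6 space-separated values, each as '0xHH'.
0x4F 0x6C 0x55 0x2D 0x19 0xAA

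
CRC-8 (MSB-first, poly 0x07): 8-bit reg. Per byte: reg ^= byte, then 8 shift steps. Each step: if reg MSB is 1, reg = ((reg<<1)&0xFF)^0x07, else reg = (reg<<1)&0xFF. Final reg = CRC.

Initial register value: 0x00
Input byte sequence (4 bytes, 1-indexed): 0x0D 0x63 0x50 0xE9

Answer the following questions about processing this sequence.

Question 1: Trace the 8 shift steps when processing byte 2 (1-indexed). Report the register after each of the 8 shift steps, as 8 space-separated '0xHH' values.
After byte 1 (0x0D): reg=0x23
Register before byte 2: 0x23
After XOR with byte 0x63: 0x40

Answer: 0x80 0x07 0x0E 0x1C 0x38 0x70 0xE0 0xC7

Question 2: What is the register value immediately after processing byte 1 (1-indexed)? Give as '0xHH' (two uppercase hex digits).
After byte 1 (0x0D): reg=0x23

Answer: 0x23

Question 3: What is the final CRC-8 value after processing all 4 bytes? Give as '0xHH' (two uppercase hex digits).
After byte 1 (0x0D): reg=0x23
After byte 2 (0x63): reg=0xC7
After byte 3 (0x50): reg=0xEC
After byte 4 (0xE9): reg=0x1B

Answer: 0x1B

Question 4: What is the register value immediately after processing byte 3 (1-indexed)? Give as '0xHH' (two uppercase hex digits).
Answer: 0xEC

Derivation:
After byte 1 (0x0D): reg=0x23
After byte 2 (0x63): reg=0xC7
After byte 3 (0x50): reg=0xEC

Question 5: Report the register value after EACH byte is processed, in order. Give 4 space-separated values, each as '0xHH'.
0x23 0xC7 0xEC 0x1B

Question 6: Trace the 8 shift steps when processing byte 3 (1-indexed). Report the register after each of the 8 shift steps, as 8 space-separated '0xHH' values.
After byte 1 (0x0D): reg=0x23
After byte 2 (0x63): reg=0xC7
Register before byte 3: 0xC7
After XOR with byte 0x50: 0x97

Answer: 0x29 0x52 0xA4 0x4F 0x9E 0x3B 0x76 0xEC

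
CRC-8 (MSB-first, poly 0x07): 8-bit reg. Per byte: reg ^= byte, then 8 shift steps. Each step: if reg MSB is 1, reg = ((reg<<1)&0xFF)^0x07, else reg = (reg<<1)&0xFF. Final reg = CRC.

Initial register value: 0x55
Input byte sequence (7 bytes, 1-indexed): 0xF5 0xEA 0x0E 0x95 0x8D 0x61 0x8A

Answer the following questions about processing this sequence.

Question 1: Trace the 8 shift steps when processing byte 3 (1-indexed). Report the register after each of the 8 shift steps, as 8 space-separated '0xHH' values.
Answer: 0x1B 0x36 0x6C 0xD8 0xB7 0x69 0xD2 0xA3

Derivation:
After byte 1 (0xF5): reg=0x69
After byte 2 (0xEA): reg=0x80
Register before byte 3: 0x80
After XOR with byte 0x0E: 0x8E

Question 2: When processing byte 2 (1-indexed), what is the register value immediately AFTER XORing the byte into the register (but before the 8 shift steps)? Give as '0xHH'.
Register before byte 2: 0x69
Byte 2: 0xEA
0x69 XOR 0xEA = 0x83

Answer: 0x83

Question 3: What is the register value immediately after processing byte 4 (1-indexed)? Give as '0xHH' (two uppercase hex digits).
After byte 1 (0xF5): reg=0x69
After byte 2 (0xEA): reg=0x80
After byte 3 (0x0E): reg=0xA3
After byte 4 (0x95): reg=0x82

Answer: 0x82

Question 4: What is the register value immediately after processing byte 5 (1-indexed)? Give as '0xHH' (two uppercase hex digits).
Answer: 0x2D

Derivation:
After byte 1 (0xF5): reg=0x69
After byte 2 (0xEA): reg=0x80
After byte 3 (0x0E): reg=0xA3
After byte 4 (0x95): reg=0x82
After byte 5 (0x8D): reg=0x2D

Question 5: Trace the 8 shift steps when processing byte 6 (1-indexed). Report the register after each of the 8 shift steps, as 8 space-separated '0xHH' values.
Answer: 0x98 0x37 0x6E 0xDC 0xBF 0x79 0xF2 0xE3

Derivation:
After byte 1 (0xF5): reg=0x69
After byte 2 (0xEA): reg=0x80
After byte 3 (0x0E): reg=0xA3
After byte 4 (0x95): reg=0x82
After byte 5 (0x8D): reg=0x2D
Register before byte 6: 0x2D
After XOR with byte 0x61: 0x4C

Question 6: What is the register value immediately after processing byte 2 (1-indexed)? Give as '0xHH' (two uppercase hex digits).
After byte 1 (0xF5): reg=0x69
After byte 2 (0xEA): reg=0x80

Answer: 0x80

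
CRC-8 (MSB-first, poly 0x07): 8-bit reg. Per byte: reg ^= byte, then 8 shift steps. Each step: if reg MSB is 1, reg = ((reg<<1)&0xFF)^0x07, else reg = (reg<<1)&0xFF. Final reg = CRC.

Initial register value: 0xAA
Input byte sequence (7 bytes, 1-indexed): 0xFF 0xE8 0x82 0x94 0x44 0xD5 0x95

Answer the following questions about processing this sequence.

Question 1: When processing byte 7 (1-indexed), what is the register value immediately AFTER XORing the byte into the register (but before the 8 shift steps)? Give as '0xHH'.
Register before byte 7: 0x72
Byte 7: 0x95
0x72 XOR 0x95 = 0xE7

Answer: 0xE7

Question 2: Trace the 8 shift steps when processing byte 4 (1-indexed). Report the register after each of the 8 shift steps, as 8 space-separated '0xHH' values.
Answer: 0x38 0x70 0xE0 0xC7 0x89 0x15 0x2A 0x54

Derivation:
After byte 1 (0xFF): reg=0xAC
After byte 2 (0xE8): reg=0xDB
After byte 3 (0x82): reg=0x88
Register before byte 4: 0x88
After XOR with byte 0x94: 0x1C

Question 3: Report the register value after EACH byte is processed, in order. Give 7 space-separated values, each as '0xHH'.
0xAC 0xDB 0x88 0x54 0x70 0x72 0xBB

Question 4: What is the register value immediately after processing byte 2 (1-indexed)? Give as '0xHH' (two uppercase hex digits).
Answer: 0xDB

Derivation:
After byte 1 (0xFF): reg=0xAC
After byte 2 (0xE8): reg=0xDB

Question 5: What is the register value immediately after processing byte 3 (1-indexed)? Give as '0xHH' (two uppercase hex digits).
Answer: 0x88

Derivation:
After byte 1 (0xFF): reg=0xAC
After byte 2 (0xE8): reg=0xDB
After byte 3 (0x82): reg=0x88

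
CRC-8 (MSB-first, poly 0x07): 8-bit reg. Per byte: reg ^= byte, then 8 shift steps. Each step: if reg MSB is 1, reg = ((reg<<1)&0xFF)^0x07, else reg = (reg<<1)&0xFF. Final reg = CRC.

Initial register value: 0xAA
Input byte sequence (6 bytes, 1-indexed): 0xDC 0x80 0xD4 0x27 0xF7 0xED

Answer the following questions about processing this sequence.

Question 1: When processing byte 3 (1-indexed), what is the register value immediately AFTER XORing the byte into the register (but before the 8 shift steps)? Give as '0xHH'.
Register before byte 3: 0x55
Byte 3: 0xD4
0x55 XOR 0xD4 = 0x81

Answer: 0x81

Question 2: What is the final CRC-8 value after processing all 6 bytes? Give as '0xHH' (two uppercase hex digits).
Answer: 0x80

Derivation:
After byte 1 (0xDC): reg=0x45
After byte 2 (0x80): reg=0x55
After byte 3 (0xD4): reg=0x8E
After byte 4 (0x27): reg=0x56
After byte 5 (0xF7): reg=0x6E
After byte 6 (0xED): reg=0x80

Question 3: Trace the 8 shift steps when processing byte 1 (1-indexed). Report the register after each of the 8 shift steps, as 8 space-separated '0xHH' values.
Answer: 0xEC 0xDF 0xB9 0x75 0xEA 0xD3 0xA1 0x45

Derivation:
Register before byte 1: 0xAA
After XOR with byte 0xDC: 0x76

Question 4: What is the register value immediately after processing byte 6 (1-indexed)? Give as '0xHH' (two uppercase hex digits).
Answer: 0x80

Derivation:
After byte 1 (0xDC): reg=0x45
After byte 2 (0x80): reg=0x55
After byte 3 (0xD4): reg=0x8E
After byte 4 (0x27): reg=0x56
After byte 5 (0xF7): reg=0x6E
After byte 6 (0xED): reg=0x80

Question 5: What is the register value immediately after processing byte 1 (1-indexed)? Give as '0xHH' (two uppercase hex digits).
Answer: 0x45

Derivation:
After byte 1 (0xDC): reg=0x45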